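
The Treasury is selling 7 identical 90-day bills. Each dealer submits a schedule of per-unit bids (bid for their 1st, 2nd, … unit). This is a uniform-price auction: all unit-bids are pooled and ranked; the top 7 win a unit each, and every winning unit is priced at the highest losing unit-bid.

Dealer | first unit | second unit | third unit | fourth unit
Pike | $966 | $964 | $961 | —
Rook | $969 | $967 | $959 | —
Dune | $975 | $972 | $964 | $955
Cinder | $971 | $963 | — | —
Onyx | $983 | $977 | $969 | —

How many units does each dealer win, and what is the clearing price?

Merging the schedules and taking the best 7: 983 (Onyx-1), 977 (Onyx-2), 975 (Dune-1), 972 (Dune-2), 971 (Cinder-1), 969 (Rook-1), 969 (Onyx-3)
First bid not allocated: $967.
Allocation: Cinder 1, Dune 2, Onyx 3, Rook 1.

Cinder 1, Dune 2, Onyx 3, Rook 1; clearing price $967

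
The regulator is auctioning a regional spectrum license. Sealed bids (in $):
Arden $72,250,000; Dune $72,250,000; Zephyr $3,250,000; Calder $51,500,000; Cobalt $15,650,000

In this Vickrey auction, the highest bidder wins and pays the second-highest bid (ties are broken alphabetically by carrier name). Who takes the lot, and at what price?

Arden pays $72,250,000

Bids ranked: 72,250,000 (Arden) > 72,250,000 (Dune) > 51,500,000 (Calder) > 15,650,000 (Cobalt) > 3,250,000 (Zephyr)
Arden and Dune tie at $72,250,000; tie-break gives it to Arden.
Second-price: Arden pays Dune's bid of $72,250,000.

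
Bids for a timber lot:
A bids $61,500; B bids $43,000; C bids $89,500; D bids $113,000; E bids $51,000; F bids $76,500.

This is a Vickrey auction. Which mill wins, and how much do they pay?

D pays $89,500

Sorting bids: 113,000 (D) > 89,500 (C) > 76,500 (F) > 61,500 (A) > 51,000 (E) > 43,000 (B)
D wins with the highest bid; price is set by the runner-up at $89,500.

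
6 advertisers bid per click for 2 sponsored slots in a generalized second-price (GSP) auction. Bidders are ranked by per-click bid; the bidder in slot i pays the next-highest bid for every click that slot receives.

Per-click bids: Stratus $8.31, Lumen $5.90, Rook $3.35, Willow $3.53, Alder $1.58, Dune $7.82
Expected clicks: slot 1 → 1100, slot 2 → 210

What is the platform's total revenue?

Total revenue: $9841.00

Sorting advertisers: $8.31 (Stratus) > $7.82 (Dune) > $5.90 (Lumen) > …
Slot 1: Stratus pays $7.82 × 1100 = $8602.00
Slot 2: Dune pays $5.90 × 210 = $1239.00
Total = $9841.00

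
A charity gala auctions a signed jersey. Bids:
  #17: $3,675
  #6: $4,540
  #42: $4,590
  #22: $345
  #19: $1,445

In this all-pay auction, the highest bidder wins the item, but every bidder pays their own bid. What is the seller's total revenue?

Sorting bids: 4,590 (#42) > 4,540 (#6) > 3,675 (#17) > 1,445 (#19) > 345 (#22)
Every bidder forfeits their bid regardless of winning.
Revenue = 3,675 + 4,540 + 4,590 + 345 + 1,445 = $14,595.

Total revenue: $14,595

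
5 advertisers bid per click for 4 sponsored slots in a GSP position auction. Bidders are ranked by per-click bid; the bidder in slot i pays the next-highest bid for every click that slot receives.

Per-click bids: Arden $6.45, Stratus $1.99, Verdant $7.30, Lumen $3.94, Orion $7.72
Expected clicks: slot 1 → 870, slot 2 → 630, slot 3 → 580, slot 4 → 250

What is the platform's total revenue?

Total revenue: $13197.20

Sorting advertisers: $7.72 (Orion) > $7.30 (Verdant) > $6.45 (Arden) > $3.94 (Lumen) > $1.99 (Stratus)
Slot 1: Orion pays $7.30 × 870 = $6351.00
Slot 2: Verdant pays $6.45 × 630 = $4063.50
Slot 3: Arden pays $3.94 × 580 = $2285.20
Slot 4: Lumen pays $1.99 × 250 = $497.50
Total = $13197.20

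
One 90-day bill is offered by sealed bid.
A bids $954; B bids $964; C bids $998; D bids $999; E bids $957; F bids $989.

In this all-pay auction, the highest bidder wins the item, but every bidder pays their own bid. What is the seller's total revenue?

Total revenue: $5,861

Rule: the highest bidder wins the item, but every bidder pays their own bid.
Sorting bids: 999 (D) > 998 (C) > 989 (F) > 964 (B) > 957 (E) > 954 (A)
D wins with the top bid; all bids are sunk regardless.
Every bidder forfeits their bid regardless of winning.
Revenue = 954 + 964 + 998 + 999 + 957 + 989 = $5,861.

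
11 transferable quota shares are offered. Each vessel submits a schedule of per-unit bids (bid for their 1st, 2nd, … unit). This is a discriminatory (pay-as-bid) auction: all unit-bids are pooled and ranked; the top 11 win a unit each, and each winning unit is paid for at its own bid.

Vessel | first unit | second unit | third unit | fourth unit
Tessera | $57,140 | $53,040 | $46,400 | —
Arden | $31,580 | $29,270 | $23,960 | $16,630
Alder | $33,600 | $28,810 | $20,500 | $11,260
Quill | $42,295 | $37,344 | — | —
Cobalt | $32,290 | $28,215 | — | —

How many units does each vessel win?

Alder 2, Arden 2, Cobalt 2, Quill 2, Tessera 3

All unit-bids, highest first — top 11: 57,140 (Tessera-1), 53,040 (Tessera-2), 46,400 (Tessera-3), 42,295 (Quill-1), 37,344 (Quill-2), 33,600 (Alder-1), 32,290 (Cobalt-1), 31,580 (Arden-1), 29,270 (Arden-2), 28,810 (Alder-2), 28,215 (Cobalt-2)
Next rejected bid: $23,960 (not a price — pay-as-bid).
Allocation: Alder 2, Arden 2, Cobalt 2, Quill 2, Tessera 3.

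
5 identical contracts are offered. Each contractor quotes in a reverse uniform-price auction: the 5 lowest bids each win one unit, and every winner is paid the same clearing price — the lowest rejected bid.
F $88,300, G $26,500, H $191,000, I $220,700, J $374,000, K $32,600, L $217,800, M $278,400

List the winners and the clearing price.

G, K, F, H, L; each is paid $220,700

Sorting: 26,500 (G), 32,600 (K), 88,300 (F), 191,000 (H), 217,800 (L), 220,700 (I), 278,400 (M), …
Winners (5 units): G, K, F, H, L.
Clearing price = lowest rejected bid = $220,700.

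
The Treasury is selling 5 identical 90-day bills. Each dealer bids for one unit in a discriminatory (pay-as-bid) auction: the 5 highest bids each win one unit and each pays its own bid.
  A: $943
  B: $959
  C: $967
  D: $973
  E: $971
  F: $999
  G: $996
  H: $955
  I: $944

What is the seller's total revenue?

Sorting: 999 (F), 996 (G), 973 (D), 971 (E), 967 (C), 959 (B), 955 (H), …
The 5 highest are F, G, D, E, C.
Total revenue = 999 + 996 + 973 + 971 + 967 = $4,906.

Total revenue: $4,906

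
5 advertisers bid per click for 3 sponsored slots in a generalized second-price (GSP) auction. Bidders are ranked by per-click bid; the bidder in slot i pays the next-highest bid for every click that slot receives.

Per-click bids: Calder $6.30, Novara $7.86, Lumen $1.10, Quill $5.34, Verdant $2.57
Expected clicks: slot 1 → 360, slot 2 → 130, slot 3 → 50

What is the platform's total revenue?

Total revenue: $3090.70

Sorting advertisers: $7.86 (Novara) > $6.30 (Calder) > $5.34 (Quill) > $2.57 (Verdant) > …
Slot 1: Novara pays $6.30 × 360 = $2268.00
Slot 2: Calder pays $5.34 × 130 = $694.20
Slot 3: Quill pays $2.57 × 50 = $128.50
Total = $3090.70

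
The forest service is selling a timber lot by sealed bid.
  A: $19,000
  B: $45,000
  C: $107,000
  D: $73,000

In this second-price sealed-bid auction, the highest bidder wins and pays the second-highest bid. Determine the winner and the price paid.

Bids in order: 107,000 (C) > 73,000 (D) > 45,000 (B) > 19,000 (A)
C is highest; pays the second-highest bid, $73,000.

C pays $73,000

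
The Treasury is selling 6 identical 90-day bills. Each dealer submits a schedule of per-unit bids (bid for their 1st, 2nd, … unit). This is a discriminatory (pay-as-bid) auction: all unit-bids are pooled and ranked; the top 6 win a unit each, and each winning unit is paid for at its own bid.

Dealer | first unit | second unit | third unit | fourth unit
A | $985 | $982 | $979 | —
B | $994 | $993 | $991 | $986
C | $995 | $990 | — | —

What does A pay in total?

A pays $0

Merging the schedules and taking the best 6: 995 (C-1), 994 (B-1), 993 (B-2), 991 (B-3), 990 (C-2), 986 (B-4)
Next rejected bid: $985 (not a price — pay-as-bid).
A wins no units.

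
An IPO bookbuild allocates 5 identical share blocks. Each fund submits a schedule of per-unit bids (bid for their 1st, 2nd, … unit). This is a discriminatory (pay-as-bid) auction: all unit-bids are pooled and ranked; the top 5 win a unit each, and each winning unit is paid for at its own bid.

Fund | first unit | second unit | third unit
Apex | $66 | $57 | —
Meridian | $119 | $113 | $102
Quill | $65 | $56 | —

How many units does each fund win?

Apex 1, Meridian 3, Quill 1

Pooled unit-bids ranked (top 5): 119 (Meridian-1), 113 (Meridian-2), 102 (Meridian-3), 66 (Apex-1), 65 (Quill-1)
Next rejected bid: $57 (not a price — pay-as-bid).
Allocation: Apex 1, Meridian 3, Quill 1.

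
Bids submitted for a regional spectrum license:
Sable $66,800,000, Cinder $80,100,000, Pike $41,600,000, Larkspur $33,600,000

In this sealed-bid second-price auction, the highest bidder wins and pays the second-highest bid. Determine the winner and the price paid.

Cinder pays $66,800,000

Bids in order: 80,100,000 (Cinder) > 66,800,000 (Sable) > 41,600,000 (Pike) > 33,600,000 (Larkspur)
Cinder is highest; pays the second-highest bid, $66,800,000.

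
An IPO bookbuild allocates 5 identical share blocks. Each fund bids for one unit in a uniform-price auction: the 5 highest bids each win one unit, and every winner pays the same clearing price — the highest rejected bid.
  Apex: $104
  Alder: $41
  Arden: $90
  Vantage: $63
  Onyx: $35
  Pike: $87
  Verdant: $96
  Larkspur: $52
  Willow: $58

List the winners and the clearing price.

Apex, Verdant, Arden, Pike, Vantage; each pays $58

Ordering the bids: 104 (Apex), 96 (Verdant), 90 (Arden), 87 (Pike), 63 (Vantage), 58 (Willow), 52 (Larkspur), …
The 5 highest are Apex, Verdant, Arden, Pike, Vantage.
First losing bid is Willow's $58, which sets the uniform price.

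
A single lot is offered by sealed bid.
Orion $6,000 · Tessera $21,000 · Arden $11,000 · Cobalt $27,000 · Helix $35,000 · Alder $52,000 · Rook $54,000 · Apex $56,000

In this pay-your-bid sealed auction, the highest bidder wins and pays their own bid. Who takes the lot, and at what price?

Apex pays $56,000

Rule: the highest bidder wins and pays their own bid.
Bids ranked: 56,000 (Apex) > 54,000 (Rook) > 52,000 (Alder) > 35,000 (Helix) > 27,000 (Cobalt) > 21,000 (Tessera) > …
Apex has the highest bid and pays exactly that: $56,000.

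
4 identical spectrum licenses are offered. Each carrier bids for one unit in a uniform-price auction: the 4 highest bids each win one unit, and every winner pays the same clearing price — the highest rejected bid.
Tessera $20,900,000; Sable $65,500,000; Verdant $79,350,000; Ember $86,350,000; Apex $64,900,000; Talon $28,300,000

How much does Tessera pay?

Tessera pays $0

Ordering the bids: 86,350,000 (Ember), 79,350,000 (Verdant), 65,500,000 (Sable), 64,900,000 (Apex), 28,300,000 (Talon), 20,900,000 (Tessera)
Winners (4 units): Ember, Verdant, Sable, Apex.
Clearing price = highest rejected bid = $28,300,000.
Tessera does not win → pays $0.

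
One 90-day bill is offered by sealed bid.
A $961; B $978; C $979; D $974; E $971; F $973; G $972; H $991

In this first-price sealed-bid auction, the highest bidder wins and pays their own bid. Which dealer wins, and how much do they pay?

H pays $991

Bids ranked: 991 (H) > 979 (C) > 978 (B) > 974 (D) > 973 (F) > 972 (G) > …
First-price: H pays what they bid, $991.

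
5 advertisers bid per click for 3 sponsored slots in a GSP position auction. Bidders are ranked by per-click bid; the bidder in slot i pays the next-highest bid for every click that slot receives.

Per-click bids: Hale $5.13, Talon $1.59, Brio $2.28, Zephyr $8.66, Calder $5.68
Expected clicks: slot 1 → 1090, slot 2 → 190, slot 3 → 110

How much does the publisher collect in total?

Total revenue: $7416.70

Per-click bids in order: $8.66 (Zephyr) > $5.68 (Calder) > $5.13 (Hale) > $2.28 (Brio) > …
Slot 1: Zephyr pays $5.68 × 1090 = $6191.20
Slot 2: Calder pays $5.13 × 190 = $974.70
Slot 3: Hale pays $2.28 × 110 = $250.80
Total = $7416.70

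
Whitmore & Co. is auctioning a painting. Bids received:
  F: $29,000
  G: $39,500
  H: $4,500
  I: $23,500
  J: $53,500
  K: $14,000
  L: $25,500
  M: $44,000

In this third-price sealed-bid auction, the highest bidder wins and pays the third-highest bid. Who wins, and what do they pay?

J pays $39,500

Rule: the highest bidder wins and pays the third-highest bid.
Bids ranked: 53,500 (J) > 44,000 (M) > 39,500 (G) > 29,000 (F) > 25,500 (L) > 23,500 (I) > …
J wins; payment is bid #3 in the ranking = $39,500.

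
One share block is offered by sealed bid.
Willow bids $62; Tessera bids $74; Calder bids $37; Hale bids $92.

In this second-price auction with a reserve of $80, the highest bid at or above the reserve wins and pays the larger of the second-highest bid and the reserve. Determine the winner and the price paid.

Sorting bids: 92 (Hale) > 74 (Tessera) > 62 (Willow) > 37 (Calder)
Hale has the top bid at or above the reserve ($92).
max(second-highest $74, reserve $80) = $80.

Hale pays $80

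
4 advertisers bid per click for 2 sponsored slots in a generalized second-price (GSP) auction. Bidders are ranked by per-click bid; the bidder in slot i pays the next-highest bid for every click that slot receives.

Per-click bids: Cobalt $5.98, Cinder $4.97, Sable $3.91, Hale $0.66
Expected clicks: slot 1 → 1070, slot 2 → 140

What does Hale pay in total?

Hale pays $0.00

Ranked by bid: $5.98 (Cobalt) > $4.97 (Cinder) > $3.91 (Sable) > …
Hale ranks below slot 2 → no slot, pays nothing.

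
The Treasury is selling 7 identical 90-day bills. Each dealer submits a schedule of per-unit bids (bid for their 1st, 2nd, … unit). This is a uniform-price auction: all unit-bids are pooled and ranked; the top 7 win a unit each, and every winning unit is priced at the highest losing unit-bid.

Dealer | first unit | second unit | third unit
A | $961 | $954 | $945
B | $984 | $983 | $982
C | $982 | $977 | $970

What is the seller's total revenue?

Merging the schedules and taking the best 7: 984 (B-1), 983 (B-2), 982 (B-3), 982 (C-1), 977 (C-2), 970 (C-3), 961 (A-1)
Highest rejected unit-bid = $954.
Allocation: A 1, B 3, C 3. Every unit priced at $954.
Revenue = 7 × 954 = $6,678.

Total revenue: $6,678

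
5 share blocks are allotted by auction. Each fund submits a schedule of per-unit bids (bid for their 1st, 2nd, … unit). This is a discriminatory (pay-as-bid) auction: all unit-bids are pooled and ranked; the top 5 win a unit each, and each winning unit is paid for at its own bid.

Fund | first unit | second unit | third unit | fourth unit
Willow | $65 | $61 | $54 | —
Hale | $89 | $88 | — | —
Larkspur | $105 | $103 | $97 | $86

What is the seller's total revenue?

Total revenue: $482

All unit-bids, highest first — top 5: 105 (Larkspur-1), 103 (Larkspur-2), 97 (Larkspur-3), 89 (Hale-1), 88 (Hale-2)
Next rejected bid: $86 (not a price — pay-as-bid).
Each winning unit pays its own bid.
Revenue = 105 + 103 + 97 + 89 + 88 = $482.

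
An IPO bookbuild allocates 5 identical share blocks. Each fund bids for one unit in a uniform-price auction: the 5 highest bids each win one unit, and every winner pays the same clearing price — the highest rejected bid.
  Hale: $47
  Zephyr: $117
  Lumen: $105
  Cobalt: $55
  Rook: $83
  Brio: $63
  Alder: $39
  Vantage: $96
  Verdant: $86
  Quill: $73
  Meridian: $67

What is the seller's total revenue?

Total revenue: $365

Bids ranked high→low: 117 (Zephyr), 105 (Lumen), 96 (Vantage), 86 (Verdant), 83 (Rook), 73 (Quill), 67 (Meridian), …
Winners (5 units): Zephyr, Lumen, Vantage, Verdant, Rook.
First losing bid is Quill's $73, which sets the uniform price.
Total revenue = 5 × $73 = $365.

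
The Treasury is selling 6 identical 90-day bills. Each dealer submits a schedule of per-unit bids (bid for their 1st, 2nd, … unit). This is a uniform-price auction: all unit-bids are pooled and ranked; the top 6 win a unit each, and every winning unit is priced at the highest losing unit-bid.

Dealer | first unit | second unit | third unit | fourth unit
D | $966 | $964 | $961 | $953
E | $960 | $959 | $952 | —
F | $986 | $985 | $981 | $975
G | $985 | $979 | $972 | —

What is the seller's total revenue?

Pooled unit-bids ranked (top 6): 986 (F-1), 985 (F-2), 985 (G-1), 981 (F-3), 979 (G-2), 975 (F-4)
The (k+1)-th unit-bid is $972.
Allocation: F 4, G 2. Every unit priced at $972.
Revenue = 6 × 972 = $5,832.

Total revenue: $5,832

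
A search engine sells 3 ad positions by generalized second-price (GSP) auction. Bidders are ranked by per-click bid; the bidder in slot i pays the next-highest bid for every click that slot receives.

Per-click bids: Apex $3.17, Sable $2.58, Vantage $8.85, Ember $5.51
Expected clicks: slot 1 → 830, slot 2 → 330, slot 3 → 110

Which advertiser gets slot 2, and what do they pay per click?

Ember; $3.17 per click

Per-click bids in order: $8.85 (Vantage) > $5.51 (Ember) > $3.17 (Apex) > $2.58 (Sable)
Slot 2 goes to the second-ranked bidder, Ember, who pays the next bid down: $3.17/click.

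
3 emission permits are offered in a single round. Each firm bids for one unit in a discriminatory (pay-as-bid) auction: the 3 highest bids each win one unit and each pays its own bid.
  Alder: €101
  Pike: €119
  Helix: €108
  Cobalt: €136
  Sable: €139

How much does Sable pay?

Ordering the bids: 139 (Sable), 136 (Cobalt), 119 (Pike), 108 (Helix), 101 (Alder)
Top 3: Sable, Cobalt, Pike.
Sable wins → own bid €139.

Sable pays €139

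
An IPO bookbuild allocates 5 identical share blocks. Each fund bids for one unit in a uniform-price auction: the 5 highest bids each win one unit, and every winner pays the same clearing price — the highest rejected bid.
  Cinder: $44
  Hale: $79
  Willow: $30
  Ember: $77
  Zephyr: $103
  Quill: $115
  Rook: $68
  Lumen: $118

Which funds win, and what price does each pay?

Lumen, Quill, Zephyr, Hale, Ember; each pays $68

Sorting: 118 (Lumen), 115 (Quill), 103 (Zephyr), 79 (Hale), 77 (Ember), 68 (Rook), 44 (Cinder), …
Winners (5 units): Lumen, Quill, Zephyr, Hale, Ember.
First losing bid is Rook's $68, which sets the uniform price.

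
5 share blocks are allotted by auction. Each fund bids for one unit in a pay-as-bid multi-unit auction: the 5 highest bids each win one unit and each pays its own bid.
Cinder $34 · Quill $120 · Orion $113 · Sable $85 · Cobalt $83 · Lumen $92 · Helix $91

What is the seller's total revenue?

Sorting: 120 (Quill), 113 (Orion), 92 (Lumen), 91 (Helix), 85 (Sable), 83 (Cobalt), 34 (Cinder)
Top 5: Quill, Orion, Lumen, Helix, Sable.
Total revenue = 120 + 113 + 92 + 91 + 85 = $501.

Total revenue: $501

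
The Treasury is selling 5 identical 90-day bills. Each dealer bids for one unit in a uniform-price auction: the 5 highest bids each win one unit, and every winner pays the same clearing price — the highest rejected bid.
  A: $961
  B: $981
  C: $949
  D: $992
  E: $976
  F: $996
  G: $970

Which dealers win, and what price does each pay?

Ordering the bids: 996 (F), 992 (D), 981 (B), 976 (E), 970 (G), 961 (A), 949 (C)
The 5 highest are F, D, B, E, G.
First losing bid is A's $961, which sets the uniform price.

F, D, B, E, G; each pays $961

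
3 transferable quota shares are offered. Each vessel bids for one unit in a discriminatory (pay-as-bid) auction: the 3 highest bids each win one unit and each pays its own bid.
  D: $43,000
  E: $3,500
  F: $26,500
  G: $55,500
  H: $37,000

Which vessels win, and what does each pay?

G $55,500, D $43,000, H $37,000

Bids ranked high→low: 55,500 (G), 43,000 (D), 37,000 (H), 26,500 (F), 3,500 (E)
Top 3: G, D, H.
Each winner pays its own bid: G $55,500, D $43,000, H $37,000.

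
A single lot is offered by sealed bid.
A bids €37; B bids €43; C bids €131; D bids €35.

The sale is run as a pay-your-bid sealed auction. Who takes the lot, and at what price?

C pays €131

Sorting bids: 131 (C) > 43 (B) > 37 (A) > 35 (D)
C has the highest bid and pays exactly that: €131.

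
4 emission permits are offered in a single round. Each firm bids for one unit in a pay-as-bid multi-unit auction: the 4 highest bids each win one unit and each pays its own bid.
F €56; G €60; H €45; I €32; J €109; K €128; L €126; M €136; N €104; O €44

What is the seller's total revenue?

Bids ranked high→low: 136 (M), 128 (K), 126 (L), 109 (J), 104 (N), 60 (G), …
Winners (4 units): M, K, L, J.
Total revenue = 136 + 128 + 126 + 109 = €499.

Total revenue: €499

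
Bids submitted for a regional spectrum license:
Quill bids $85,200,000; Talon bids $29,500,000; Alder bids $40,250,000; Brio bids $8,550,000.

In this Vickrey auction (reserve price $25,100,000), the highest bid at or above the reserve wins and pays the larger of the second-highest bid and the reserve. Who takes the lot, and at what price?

Bids ranked: 85,200,000 (Quill) > 40,250,000 (Alder) > 29,500,000 (Talon) > 8,550,000 (Brio)
Quill has the top bid at or above the reserve ($85,200,000).
max(second-highest $40,250,000, reserve $25,100,000) = $40,250,000; the reserve does not bind.

Quill pays $40,250,000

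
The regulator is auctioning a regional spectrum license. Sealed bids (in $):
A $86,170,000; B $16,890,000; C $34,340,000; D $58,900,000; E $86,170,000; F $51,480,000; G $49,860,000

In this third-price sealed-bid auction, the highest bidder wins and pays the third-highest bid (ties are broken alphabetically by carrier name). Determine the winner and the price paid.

Third-price sealed-bid auction: the highest bidder wins and pays the third-highest bid.
Bids in order: 86,170,000 (A) > 86,170,000 (E) > 58,900,000 (D) > 51,480,000 (F) > 49,860,000 (G) > 34,340,000 (C) > …
Tie at $86,170,000 → A wins by tie-break.
A is highest; pays the third-highest bid, $58,900,000.

A pays $58,900,000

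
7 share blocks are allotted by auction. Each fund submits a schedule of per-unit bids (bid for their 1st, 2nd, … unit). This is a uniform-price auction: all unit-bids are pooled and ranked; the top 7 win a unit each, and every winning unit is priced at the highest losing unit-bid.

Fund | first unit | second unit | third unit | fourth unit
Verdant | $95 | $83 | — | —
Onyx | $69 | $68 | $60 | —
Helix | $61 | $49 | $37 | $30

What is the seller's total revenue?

Total revenue: $259

Merging the schedules and taking the best 7: 95 (Verdant-1), 83 (Verdant-2), 69 (Onyx-1), 68 (Onyx-2), 61 (Helix-1), 60 (Onyx-3), 49 (Helix-2)
Highest rejected unit-bid = $37.
Allocation: Helix 2, Onyx 3, Verdant 2. Every unit priced at $37.
Revenue = 7 × 37 = $259.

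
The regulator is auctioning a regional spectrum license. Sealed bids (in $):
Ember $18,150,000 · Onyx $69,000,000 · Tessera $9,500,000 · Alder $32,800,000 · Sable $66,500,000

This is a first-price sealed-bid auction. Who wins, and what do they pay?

Onyx pays $69,000,000

Bids ranked: 69,000,000 (Onyx) > 66,500,000 (Sable) > 32,800,000 (Alder) > 18,150,000 (Ember) > 9,500,000 (Tessera)
First-price: Onyx pays what they bid, $69,000,000.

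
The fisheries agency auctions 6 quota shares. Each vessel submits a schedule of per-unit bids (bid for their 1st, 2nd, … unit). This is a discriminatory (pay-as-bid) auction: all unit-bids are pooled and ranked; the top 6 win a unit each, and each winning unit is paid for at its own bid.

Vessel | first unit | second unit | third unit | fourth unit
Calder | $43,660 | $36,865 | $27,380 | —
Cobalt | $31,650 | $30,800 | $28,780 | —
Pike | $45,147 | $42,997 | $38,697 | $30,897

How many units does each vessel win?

Pooled unit-bids ranked (top 6): 45,147 (Pike-1), 43,660 (Calder-1), 42,997 (Pike-2), 38,697 (Pike-3), 36,865 (Calder-2), 31,650 (Cobalt-1)
Next rejected bid: $30,897 (not a price — pay-as-bid).
Allocation: Calder 2, Cobalt 1, Pike 3.

Calder 2, Cobalt 1, Pike 3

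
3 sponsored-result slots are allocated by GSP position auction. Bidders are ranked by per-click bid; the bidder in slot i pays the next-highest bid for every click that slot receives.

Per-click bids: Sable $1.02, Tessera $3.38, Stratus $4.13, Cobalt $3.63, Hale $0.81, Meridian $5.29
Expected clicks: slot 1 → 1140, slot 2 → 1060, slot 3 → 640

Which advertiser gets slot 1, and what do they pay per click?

Meridian; $4.13 per click

Sorting advertisers: $5.29 (Meridian) > $4.13 (Stratus) > $3.63 (Cobalt) > $3.38 (Tessera) > …
Slot 1 goes to the first-ranked bidder, Meridian, who pays the next bid down: $4.13/click.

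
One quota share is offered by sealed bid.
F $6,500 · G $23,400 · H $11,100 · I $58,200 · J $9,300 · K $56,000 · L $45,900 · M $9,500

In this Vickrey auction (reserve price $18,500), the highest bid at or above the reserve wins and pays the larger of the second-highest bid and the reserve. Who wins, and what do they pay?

Bids in order: 58,200 (I) > 56,000 (K) > 45,900 (L) > 23,400 (G) > 11,100 (H) > 9,500 (M) > …
Highest eligible bid: I at $58,200.
max(second-highest $56,000, reserve $18,500) = $56,000; the reserve does not bind.

I pays $56,000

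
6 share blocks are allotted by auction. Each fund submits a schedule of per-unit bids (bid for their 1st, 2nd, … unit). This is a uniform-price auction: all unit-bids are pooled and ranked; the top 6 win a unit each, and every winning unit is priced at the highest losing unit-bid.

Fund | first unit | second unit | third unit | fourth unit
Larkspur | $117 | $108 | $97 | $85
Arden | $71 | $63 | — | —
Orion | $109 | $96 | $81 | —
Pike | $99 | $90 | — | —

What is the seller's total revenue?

Total revenue: $540

All unit-bids, highest first — top 6: 117 (Larkspur-1), 109 (Orion-1), 108 (Larkspur-2), 99 (Pike-1), 97 (Larkspur-3), 96 (Orion-2)
The (k+1)-th unit-bid is $90.
Allocation: Larkspur 3, Orion 2, Pike 1. Every unit priced at $90.
Revenue = 6 × 90 = $540.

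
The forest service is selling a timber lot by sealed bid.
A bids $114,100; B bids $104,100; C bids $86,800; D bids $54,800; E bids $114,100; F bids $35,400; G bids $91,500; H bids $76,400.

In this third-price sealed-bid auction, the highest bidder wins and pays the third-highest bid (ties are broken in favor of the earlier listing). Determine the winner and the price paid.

A pays $104,100

Bids ranked: 114,100 (A) > 114,100 (E) > 104,100 (B) > 91,500 (G) > 86,800 (C) > 76,400 (H) > …
A and E tie at $114,100; tie-break gives it to A.
A wins; payment is bid #3 in the ranking = $104,100.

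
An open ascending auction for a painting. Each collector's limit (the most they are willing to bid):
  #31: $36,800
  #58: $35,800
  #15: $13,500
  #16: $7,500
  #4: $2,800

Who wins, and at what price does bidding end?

Limits in order: 36,800 (#31) > 35,800 (#58) > 13,500 (#15) > 7,500 (#16) > 2,800 (#4)
Bidding ends when #58 exits at $35,800; #31 takes it.

#31 wins at $35,800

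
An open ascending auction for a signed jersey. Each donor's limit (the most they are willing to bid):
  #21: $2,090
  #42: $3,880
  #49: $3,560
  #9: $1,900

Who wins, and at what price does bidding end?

Sorting limits: 3,880 (#42) > 3,560 (#49) > 2,090 (#21) > 1,900 (#9)
Bidding ends when #49 exits at $3,560; #42 takes it.

#42 wins at $3,560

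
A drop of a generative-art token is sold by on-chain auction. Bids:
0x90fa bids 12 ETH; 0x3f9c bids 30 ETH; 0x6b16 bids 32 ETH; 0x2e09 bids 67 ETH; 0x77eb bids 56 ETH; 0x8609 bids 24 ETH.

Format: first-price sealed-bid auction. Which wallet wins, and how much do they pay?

0x2e09 pays 67 ETH

Bids in order: 67 (0x2e09) > 56 (0x77eb) > 32 (0x6b16) > 30 (0x3f9c) > 24 (0x8609) > 12 (0x90fa)
First-price: 0x2e09 pays what they bid, 67 ETH.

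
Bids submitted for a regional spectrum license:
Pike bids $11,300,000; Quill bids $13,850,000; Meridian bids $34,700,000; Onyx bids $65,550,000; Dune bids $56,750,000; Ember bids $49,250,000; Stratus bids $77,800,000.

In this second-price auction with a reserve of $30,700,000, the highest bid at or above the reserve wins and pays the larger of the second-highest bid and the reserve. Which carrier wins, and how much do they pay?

Stratus pays $65,550,000

Bids ranked: 77,800,000 (Stratus) > 65,550,000 (Onyx) > 56,750,000 (Dune) > 49,250,000 (Ember) > 34,700,000 (Meridian) > 13,850,000 (Quill) > …
Stratus has the top bid at or above the reserve ($77,800,000).
Second-highest bid $65,550,000 exceeds the reserve $30,700,000 → payment $65,550,000.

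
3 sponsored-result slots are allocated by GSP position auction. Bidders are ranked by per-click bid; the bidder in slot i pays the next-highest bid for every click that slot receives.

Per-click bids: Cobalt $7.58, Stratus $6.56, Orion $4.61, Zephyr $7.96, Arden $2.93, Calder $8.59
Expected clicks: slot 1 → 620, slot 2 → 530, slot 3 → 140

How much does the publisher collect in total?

Ranked by bid: $8.59 (Calder) > $7.96 (Zephyr) > $7.58 (Cobalt) > $6.56 (Stratus) > …
Slot 1: Calder pays $7.96 × 620 = $4935.20
Slot 2: Zephyr pays $7.58 × 530 = $4017.40
Slot 3: Cobalt pays $6.56 × 140 = $918.40
Total = $9871.00

Total revenue: $9871.00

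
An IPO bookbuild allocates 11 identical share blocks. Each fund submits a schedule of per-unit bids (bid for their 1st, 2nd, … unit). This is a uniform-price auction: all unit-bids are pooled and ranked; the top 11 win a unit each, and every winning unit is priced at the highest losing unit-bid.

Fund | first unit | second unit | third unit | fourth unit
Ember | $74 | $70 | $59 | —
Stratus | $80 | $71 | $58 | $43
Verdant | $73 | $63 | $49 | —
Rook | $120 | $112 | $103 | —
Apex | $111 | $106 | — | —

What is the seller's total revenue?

Total revenue: $649

Merging the schedules and taking the best 11: 120 (Rook-1), 112 (Rook-2), 111 (Apex-1), 106 (Apex-2), 103 (Rook-3), 80 (Stratus-1), 74 (Ember-1), 73 (Verdant-1), 71 (Stratus-2), 70 (Ember-2), 63 (Verdant-2)
First bid not allocated: $59.
Allocation: Apex 2, Ember 2, Rook 3, Stratus 2, Verdant 2. Every unit priced at $59.
Revenue = 11 × 59 = $649.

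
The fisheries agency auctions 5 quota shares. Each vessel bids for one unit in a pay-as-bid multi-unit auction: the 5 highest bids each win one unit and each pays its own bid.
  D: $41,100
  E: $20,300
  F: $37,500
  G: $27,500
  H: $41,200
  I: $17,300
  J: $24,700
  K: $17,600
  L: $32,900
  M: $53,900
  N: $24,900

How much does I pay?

I pays $0

Sorting: 53,900 (M), 41,200 (H), 41,100 (D), 37,500 (F), 32,900 (L), 27,500 (G), 24,900 (N), …
Winners (5 units): M, H, D, F, L.
I does not win → $0.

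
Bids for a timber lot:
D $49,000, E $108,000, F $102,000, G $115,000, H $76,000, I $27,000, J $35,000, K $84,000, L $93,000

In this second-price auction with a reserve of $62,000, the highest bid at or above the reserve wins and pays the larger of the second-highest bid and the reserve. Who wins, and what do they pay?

Second-price auction with a reserve of $62,000: the highest bid at or above the reserve wins and pays the larger of the second-highest bid and the reserve.
Sorting bids: 115,000 (G) > 108,000 (E) > 102,000 (F) > 93,000 (L) > 84,000 (K) > 76,000 (H) > …
G has the top bid at or above the reserve ($115,000).
Second-highest bid $108,000 exceeds the reserve $62,000 → payment $108,000.

G pays $108,000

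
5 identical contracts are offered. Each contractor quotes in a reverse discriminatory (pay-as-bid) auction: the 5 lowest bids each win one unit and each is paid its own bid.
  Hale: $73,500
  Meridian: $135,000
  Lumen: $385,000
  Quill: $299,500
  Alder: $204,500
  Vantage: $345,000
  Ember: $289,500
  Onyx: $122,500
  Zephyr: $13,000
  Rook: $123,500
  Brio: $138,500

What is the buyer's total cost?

Total cost: $467,500

Sorting: 13,000 (Zephyr), 73,500 (Hale), 122,500 (Onyx), 123,500 (Rook), 135,000 (Meridian), 138,500 (Brio), 204,500 (Alder), …
The 5 lowest are Zephyr, Hale, Onyx, Rook, Meridian.
Total cost = 13,000 + 73,500 + 122,500 + 123,500 + 135,000 = $467,500.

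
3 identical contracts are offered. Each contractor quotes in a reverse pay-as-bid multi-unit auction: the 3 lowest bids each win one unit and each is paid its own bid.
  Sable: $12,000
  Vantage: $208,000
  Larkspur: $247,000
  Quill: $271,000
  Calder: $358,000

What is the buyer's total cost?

Sorting: 12,000 (Sable), 208,000 (Vantage), 247,000 (Larkspur), 271,000 (Quill), 358,000 (Calder)
Lowest 3: Sable, Vantage, Larkspur.
Total cost = 12,000 + 208,000 + 247,000 = $467,000.

Total cost: $467,000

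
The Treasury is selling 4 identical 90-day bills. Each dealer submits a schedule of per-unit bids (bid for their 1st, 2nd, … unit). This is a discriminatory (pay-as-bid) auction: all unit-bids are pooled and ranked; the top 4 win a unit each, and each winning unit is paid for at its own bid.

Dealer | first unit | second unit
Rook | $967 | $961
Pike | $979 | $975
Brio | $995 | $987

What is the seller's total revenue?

Merging the schedules and taking the best 4: 995 (Brio-1), 987 (Brio-2), 979 (Pike-1), 975 (Pike-2)
Next rejected bid: $967 (not a price — pay-as-bid).
Each winning unit pays its own bid.
Revenue = 995 + 987 + 979 + 975 = $3,936.

Total revenue: $3,936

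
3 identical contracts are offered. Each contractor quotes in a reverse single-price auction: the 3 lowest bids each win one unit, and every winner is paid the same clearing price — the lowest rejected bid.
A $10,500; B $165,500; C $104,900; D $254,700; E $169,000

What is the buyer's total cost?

Sorting: 10,500 (A), 104,900 (C), 165,500 (B), 169,000 (E), 254,700 (D)
The 3 lowest are A, C, B.
First losing bid is E's $169,000, which sets the uniform price.
Total cost = 3 × $169,000 = $507,000.

Total cost: $507,000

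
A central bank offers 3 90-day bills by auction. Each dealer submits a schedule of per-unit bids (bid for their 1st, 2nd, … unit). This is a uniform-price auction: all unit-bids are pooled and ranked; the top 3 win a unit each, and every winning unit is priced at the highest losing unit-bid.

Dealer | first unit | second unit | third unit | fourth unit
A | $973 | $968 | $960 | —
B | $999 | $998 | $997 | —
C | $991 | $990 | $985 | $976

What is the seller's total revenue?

Pooled unit-bids ranked (top 3): 999 (B-1), 998 (B-2), 997 (B-3)
The (k+1)-th unit-bid is $991.
Allocation: B 3. Every unit priced at $991.
Revenue = 3 × 991 = $2,973.

Total revenue: $2,973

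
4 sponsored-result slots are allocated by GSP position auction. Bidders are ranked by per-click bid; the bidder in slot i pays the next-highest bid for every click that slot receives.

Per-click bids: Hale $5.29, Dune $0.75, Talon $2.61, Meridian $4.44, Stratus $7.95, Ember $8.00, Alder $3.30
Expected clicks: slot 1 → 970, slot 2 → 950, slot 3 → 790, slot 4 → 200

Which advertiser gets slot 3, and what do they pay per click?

Hale; $4.44 per click

Per-click bids in order: $8.00 (Ember) > $7.95 (Stratus) > $5.29 (Hale) > $4.44 (Meridian) > $3.30 (Alder) > …
Slot 3 goes to the third-ranked bidder, Hale, who pays the next bid down: $4.44/click.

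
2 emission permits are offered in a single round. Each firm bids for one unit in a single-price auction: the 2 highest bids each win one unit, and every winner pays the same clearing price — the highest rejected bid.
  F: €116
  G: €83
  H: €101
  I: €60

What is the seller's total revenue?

Total revenue: €166

Ordering the bids: 116 (F), 101 (H), 83 (G), 60 (I)
Winners (2 units): F, H.
Highest unsuccessful bid: €83 → clearing price.
Total revenue = 2 × €83 = €166.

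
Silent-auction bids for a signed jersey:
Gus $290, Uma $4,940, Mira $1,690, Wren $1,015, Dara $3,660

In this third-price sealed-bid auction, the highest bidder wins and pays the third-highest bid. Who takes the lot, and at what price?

Uma pays $1,690

Bids ranked: 4,940 (Uma) > 3,660 (Dara) > 1,690 (Mira) > 1,015 (Wren) > 290 (Gus)
Uma wins; payment is bid #3 in the ranking = $1,690.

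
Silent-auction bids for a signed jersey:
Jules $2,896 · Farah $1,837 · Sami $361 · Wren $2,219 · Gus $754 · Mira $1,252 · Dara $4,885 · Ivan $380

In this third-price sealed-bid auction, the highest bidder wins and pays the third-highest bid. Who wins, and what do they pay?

Bids in order: 4,885 (Dara) > 2,896 (Jules) > 2,219 (Wren) > 1,837 (Farah) > 1,252 (Mira) > 754 (Gus) > …
Dara is highest; pays the third-highest bid, $2,219.

Dara pays $2,219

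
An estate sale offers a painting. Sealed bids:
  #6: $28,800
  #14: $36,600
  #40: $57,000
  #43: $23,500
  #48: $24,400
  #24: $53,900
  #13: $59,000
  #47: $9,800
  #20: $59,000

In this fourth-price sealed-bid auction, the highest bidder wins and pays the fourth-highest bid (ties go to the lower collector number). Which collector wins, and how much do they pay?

#13 pays $53,900

Sorting bids: 59,000 (#13) > 59,000 (#20) > 57,000 (#40) > 53,900 (#24) > 36,600 (#14) > 28,800 (#6) > …
Tie at $59,000 → #13 wins by tie-break.
#13 wins; payment is bid #4 in the ranking = $53,900.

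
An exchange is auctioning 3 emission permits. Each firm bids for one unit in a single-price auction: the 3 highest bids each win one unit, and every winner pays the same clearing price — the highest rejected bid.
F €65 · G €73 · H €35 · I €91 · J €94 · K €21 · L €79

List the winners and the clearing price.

Bids ranked high→low: 94 (J), 91 (I), 79 (L), 73 (G), 65 (F), …
Top 3: J, I, L.
First losing bid is G's €73, which sets the uniform price.

J, I, L; each pays €73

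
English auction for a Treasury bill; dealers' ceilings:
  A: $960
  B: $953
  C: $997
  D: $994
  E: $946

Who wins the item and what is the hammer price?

Limits in order: 997 (C) > 994 (D) > 960 (A) > 953 (B) > 946 (E)
Once the price passes $994, only C is left; the hammer falls at D's limit of $994.

C wins at $994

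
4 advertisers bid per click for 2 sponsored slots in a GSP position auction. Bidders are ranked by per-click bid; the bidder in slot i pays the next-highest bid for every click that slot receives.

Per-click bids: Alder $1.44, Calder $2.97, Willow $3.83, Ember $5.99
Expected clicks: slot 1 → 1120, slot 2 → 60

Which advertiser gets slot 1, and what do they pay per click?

Ranked by bid: $5.99 (Ember) > $3.83 (Willow) > $2.97 (Calder) > …
Slot 1 goes to the first-ranked bidder, Ember, who pays the next bid down: $3.83/click.

Ember; $3.83 per click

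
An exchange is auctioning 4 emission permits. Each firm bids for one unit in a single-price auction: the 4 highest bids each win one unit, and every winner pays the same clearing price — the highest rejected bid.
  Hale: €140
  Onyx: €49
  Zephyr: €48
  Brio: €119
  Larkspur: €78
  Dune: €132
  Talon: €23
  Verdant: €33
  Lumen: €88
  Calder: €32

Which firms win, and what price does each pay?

Bids ranked high→low: 140 (Hale), 132 (Dune), 119 (Brio), 88 (Lumen), 78 (Larkspur), 49 (Onyx), …
Top 4: Hale, Dune, Brio, Lumen.
Clearing price = highest rejected bid = €78.

Hale, Dune, Brio, Lumen; each pays €78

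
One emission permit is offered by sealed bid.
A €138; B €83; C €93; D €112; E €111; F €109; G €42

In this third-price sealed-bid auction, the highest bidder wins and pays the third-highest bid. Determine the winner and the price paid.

A pays €111

Bids ranked: 138 (A) > 112 (D) > 111 (E) > 109 (F) > 93 (C) > 83 (B) > …
A wins; payment is bid #3 in the ranking = €111.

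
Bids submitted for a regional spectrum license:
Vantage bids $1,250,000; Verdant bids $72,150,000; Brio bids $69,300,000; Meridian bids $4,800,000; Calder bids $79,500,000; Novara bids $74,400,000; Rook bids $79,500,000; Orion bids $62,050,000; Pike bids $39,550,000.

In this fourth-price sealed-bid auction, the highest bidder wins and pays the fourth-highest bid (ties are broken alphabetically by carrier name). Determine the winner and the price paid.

Calder pays $72,150,000

Bids in order: 79,500,000 (Calder) > 79,500,000 (Rook) > 74,400,000 (Novara) > 72,150,000 (Verdant) > 69,300,000 (Brio) > 62,050,000 (Orion) > …
Calder and Rook tie at $79,500,000; tie-break gives it to Calder.
Calder wins; payment is bid #4 in the ranking = $72,150,000.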